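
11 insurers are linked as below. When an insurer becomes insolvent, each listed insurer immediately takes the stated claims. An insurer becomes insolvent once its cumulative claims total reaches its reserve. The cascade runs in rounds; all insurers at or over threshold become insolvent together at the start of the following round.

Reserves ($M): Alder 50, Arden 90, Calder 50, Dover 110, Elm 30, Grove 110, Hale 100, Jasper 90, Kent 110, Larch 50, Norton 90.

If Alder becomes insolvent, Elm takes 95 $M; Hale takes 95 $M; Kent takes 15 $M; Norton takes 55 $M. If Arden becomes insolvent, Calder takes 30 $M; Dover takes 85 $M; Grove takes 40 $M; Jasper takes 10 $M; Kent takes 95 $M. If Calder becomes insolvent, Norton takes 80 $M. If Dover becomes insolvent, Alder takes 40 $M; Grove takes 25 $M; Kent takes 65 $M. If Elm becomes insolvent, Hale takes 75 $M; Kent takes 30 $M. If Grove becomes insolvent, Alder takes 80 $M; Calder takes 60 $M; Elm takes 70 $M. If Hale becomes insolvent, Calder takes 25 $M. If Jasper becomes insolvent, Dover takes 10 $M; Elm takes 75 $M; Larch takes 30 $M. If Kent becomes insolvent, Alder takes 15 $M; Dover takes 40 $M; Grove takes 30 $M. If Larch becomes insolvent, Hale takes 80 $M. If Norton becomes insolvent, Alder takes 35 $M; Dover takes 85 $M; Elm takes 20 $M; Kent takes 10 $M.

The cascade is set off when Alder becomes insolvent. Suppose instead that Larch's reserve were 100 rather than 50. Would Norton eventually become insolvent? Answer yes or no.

With Larch's reserve at 100:
Round 1 — Alder becomes insolvent (initial).
  Elm: +95 → 95 ≥ 30
  Hale: +95 → 95 < 100
  Kent: +15 → 15 < 110
  Norton: +55 → 55 < 90
Round 2 — Elm becomes insolvent.
  Hale: +75 → 170 ≥ 100
  Kent: +30 → 45 < 110
Round 3 — Hale becomes insolvent.
  Calder: +25 → 25 < 50
No further insolvencies.

no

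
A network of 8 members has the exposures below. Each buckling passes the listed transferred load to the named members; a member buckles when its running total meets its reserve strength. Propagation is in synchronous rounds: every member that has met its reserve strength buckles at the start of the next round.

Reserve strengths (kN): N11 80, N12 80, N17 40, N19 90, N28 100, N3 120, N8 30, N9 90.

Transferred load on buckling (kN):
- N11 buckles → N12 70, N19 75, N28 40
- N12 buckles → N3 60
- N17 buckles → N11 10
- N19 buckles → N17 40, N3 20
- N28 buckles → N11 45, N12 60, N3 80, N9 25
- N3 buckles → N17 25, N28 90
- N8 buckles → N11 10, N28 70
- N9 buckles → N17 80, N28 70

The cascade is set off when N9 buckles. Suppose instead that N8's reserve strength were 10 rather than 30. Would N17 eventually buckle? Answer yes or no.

yes

With N8's reserve strength at 10:
Round 1 — N9 buckles (initial).
  N17: +80 → 80 ≥ 40
  N28: +70 → 70 < 100
Round 2 — N17 buckles.
  N11: +10 → 10 < 80
No further bucklings.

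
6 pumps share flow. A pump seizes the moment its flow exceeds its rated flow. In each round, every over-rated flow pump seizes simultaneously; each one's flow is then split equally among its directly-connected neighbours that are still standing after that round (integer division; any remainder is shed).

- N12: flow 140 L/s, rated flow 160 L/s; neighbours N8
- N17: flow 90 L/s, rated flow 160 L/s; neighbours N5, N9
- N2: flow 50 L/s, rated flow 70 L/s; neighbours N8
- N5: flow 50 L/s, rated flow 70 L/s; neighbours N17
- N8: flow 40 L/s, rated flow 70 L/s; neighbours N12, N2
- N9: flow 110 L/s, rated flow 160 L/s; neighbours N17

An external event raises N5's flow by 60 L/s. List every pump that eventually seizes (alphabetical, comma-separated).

Round 1 — N5 at 110 > 70. N5 seizes.
  N5 sheds 110 L/s to N17: 110 each.
    N17: 90+110 = 200 > 160
Round 2 — N17 seizes.
  N17 sheds 200 L/s to N9: 200 each.
    N9: 110+200 = 310 > 160
Round 3 — N9 seizes.
  N9 sheds 310 L/s: no online neighbours, lost.
No further seizures.

N17, N5, N9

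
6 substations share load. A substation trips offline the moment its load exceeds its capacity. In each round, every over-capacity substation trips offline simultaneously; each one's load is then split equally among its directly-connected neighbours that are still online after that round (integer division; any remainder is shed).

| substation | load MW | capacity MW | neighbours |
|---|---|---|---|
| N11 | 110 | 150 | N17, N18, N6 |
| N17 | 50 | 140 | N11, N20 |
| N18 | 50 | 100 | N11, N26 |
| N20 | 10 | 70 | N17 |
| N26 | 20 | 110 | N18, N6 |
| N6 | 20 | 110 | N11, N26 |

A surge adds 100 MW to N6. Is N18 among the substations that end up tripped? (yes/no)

yes

Round 1 — N6 at 120 > 110. N6 trips offline.
  N6 sheds 120 MW to N11, N26: 60 each.
    N11: 110+60 = 170 > 150
    N26: 20+60 = 80 ≤ 110
Round 2 — N11 trips offline.
  N11 sheds 170 MW to N17, N18: 85 each.
    N17: 50+85 = 135 ≤ 140
    N18: 50+85 = 135 > 100
Round 3 — N18 trips offline.
  N18 sheds 135 MW to N26: 135 each.
    N26: 80+135 = 215 > 110
Round 4 — N26 trips offline.
  N26 sheds 215 MW: no online neighbours, lost.
No further trips.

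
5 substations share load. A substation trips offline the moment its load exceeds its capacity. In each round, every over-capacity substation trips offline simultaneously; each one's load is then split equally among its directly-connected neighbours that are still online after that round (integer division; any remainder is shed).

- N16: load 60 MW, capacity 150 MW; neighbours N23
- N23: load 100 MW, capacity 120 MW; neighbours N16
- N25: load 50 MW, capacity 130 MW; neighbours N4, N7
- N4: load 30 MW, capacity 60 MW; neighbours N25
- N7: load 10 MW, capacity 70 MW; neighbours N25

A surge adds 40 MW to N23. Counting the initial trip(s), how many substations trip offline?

Round 1 — N23 at 140 > 120. N23 trips offline.
  N23 sheds 140 MW to N16: 140 each.
    N16: 60+140 = 200 > 150
Round 2 — N16 trips offline.
  N16 sheds 200 MW: no online neighbours, lost.
No further trips.

2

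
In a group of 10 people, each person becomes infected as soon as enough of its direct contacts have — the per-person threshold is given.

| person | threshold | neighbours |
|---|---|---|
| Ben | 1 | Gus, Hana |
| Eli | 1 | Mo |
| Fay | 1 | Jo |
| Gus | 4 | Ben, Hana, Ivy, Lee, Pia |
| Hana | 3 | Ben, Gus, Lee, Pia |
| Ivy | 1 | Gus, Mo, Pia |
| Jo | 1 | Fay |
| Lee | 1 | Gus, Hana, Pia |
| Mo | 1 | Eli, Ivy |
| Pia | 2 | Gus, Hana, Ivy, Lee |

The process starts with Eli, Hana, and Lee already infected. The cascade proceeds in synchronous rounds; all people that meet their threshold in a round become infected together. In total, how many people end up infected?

8

Round 1 — Eli, Hana, Lee become infected (initial).
Round 2 — checking thresholds:
  Ben: 1 of 2 neighbours ≥ 1, becomes infected.
  Gus: 2 of 5 neighbours < 4, not yet.
  Mo: 1 of 2 neighbours ≥ 1, becomes infected.
  Pia: 2 of 4 neighbours ≥ 2, becomes infected.
Round 3 — checking thresholds:
  Gus: 4 of 5 neighbours ≥ 4, becomes infected.
  Ivy: 2 of 3 neighbours ≥ 1, becomes infected.
Round 4 — no new infections; cascade stops.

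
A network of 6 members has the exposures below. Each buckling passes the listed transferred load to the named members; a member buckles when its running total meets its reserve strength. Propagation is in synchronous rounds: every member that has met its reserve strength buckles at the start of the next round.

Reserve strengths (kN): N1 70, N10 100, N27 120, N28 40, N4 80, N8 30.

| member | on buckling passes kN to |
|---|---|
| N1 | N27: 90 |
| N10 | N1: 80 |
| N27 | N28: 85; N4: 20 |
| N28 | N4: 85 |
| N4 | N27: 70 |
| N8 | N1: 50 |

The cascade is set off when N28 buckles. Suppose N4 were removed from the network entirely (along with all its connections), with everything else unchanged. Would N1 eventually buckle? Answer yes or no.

With N4 removed:
Round 1 — N28 buckles (initial).
No further bucklings.

no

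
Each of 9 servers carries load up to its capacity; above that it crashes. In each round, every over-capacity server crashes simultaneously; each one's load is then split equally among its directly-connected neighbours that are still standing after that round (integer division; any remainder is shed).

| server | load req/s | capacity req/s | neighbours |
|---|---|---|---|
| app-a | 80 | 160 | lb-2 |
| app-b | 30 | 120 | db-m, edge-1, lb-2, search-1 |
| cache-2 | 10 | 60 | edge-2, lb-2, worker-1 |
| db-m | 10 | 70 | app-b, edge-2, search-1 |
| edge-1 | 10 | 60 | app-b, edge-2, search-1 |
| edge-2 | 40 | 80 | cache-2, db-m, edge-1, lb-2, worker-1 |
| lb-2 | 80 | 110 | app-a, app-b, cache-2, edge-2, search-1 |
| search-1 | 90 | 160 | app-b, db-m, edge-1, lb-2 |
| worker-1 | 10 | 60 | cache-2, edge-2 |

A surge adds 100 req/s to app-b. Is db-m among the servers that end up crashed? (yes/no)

no

Round 1 — app-b at 130 > 120. app-b crashes.
  app-b sheds 130 req/s to db-m, edge-1, lb-2, search-1: 32 each (2 lost).
    db-m: 10+32 = 42 ≤ 70
    edge-1: 10+32 = 42 ≤ 60
    lb-2: 80+32 = 112 > 110
    search-1: 90+32 = 122 ≤ 160
Round 2 — lb-2 crashes.
  lb-2 sheds 112 req/s to app-a, cache-2, edge-2, search-1: 28 each.
    app-a: 80+28 = 108 ≤ 160
    cache-2: 10+28 = 38 ≤ 60
    edge-2: 40+28 = 68 ≤ 80
    search-1: 122+28 = 150 ≤ 160
No further crashes.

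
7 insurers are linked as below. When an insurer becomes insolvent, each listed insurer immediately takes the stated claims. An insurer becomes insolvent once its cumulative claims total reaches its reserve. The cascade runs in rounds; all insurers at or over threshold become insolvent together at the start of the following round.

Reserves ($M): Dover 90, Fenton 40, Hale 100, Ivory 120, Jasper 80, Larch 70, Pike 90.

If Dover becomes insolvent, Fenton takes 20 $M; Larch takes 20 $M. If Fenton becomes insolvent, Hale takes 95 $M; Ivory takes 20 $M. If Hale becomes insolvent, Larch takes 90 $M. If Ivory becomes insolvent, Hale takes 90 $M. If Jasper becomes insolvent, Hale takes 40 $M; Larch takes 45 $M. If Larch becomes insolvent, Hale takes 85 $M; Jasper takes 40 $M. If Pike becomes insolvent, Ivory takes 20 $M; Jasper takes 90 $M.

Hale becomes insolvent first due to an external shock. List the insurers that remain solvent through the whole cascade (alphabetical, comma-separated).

Round 1 — Hale becomes insolvent (initial).
  Larch: +90 → 90 ≥ 70
Round 2 — Larch becomes insolvent.
  Jasper: +40 → 40 < 80
No further insolvencies.

Dover, Fenton, Ivory, Jasper, Pike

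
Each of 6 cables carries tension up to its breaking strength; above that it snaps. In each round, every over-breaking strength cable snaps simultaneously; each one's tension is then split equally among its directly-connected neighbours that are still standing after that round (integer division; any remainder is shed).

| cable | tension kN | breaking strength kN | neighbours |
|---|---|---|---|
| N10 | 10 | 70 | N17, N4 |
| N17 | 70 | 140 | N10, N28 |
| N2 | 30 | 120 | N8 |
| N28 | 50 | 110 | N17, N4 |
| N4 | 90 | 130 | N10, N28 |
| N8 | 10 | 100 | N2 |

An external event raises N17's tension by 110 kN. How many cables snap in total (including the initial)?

Round 1 — N17 at 180 > 140. N17 snaps.
  N17 sheds 180 kN to N10, N28: 90 each.
    N10: 10+90 = 100 > 70
    N28: 50+90 = 140 > 110
Round 2 — N10, N28 snap.
  N10 sheds 100 kN to N4: 100 each.
    N4: 90+100 = 190 > 130
  N28 sheds 140 kN to N4: 140 each.
    N4: 190+140 = 330 > 130
Round 3 — N4 snaps.
  N4 sheds 330 kN: no online neighbours, lost.
No further breaks.

4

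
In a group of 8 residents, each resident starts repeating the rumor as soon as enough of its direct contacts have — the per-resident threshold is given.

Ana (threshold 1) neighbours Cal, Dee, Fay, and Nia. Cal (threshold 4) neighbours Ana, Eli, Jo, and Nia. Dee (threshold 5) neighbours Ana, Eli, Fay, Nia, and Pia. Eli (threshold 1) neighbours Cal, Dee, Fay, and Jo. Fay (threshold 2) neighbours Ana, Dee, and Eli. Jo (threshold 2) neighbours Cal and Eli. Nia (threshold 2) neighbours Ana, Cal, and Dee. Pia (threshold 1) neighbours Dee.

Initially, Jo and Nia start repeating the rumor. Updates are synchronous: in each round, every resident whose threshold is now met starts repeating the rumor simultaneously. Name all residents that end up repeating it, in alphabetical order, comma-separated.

Round 1 — Jo, Nia start repeating the rumor (initial).
Round 2 — checking thresholds:
  Ana: 1 of 4 neighbours ≥ 1, starts repeating the rumor.
  Cal: 2 of 4 neighbours < 4, not yet.
  Dee: 1 of 5 neighbours < 5, not yet.
  Eli: 1 of 4 neighbours ≥ 1, starts repeating the rumor.
Round 3 — checking thresholds:
  Cal: 4 of 4 neighbours ≥ 4, starts repeating the rumor.
  Dee: 3 of 5 neighbours < 5, not yet.
  Fay: 2 of 3 neighbours ≥ 2, starts repeating the rumor.
Round 4 — no new spreads; cascade stops.

Ana, Cal, Eli, Fay, Jo, Nia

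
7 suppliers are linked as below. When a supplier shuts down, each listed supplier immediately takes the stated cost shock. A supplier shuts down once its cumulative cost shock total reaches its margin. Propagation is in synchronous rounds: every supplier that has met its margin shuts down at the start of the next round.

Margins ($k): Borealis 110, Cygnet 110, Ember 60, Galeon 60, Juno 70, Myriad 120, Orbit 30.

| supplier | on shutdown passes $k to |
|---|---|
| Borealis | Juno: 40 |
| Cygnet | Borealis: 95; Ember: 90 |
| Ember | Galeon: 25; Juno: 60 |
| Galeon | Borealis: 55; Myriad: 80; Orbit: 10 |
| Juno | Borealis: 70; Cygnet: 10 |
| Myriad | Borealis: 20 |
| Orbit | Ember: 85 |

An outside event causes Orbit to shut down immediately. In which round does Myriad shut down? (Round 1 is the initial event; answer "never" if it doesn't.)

Round 1 — Orbit shuts down (initial).
  Ember: +85 → 85 ≥ 60
Round 2 — Ember shuts down.
  Galeon: +25 → 25 < 60
  Juno: +60 → 60 < 70
No further shutdowns.

never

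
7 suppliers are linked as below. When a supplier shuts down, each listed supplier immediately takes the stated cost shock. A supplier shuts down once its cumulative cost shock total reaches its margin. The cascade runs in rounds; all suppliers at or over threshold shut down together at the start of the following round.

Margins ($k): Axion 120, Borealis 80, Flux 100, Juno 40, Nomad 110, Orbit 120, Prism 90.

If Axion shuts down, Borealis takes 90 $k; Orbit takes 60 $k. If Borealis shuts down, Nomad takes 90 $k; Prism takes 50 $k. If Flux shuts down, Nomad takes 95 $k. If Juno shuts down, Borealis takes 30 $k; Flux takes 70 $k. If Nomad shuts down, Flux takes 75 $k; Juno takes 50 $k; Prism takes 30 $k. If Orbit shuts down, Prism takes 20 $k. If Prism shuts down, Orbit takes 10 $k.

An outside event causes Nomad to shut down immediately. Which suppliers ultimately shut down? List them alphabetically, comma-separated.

Round 1 — Nomad shuts down (initial).
  Flux: +75 → 75 < 100
  Juno: +50 → 50 ≥ 40
  Prism: +30 → 30 < 90
Round 2 — Juno shuts down.
  Borealis: +30 → 30 < 80
  Flux: +70 → 145 ≥ 100
Round 3 — Flux shuts down.
No further shutdowns.

Flux, Juno, Nomad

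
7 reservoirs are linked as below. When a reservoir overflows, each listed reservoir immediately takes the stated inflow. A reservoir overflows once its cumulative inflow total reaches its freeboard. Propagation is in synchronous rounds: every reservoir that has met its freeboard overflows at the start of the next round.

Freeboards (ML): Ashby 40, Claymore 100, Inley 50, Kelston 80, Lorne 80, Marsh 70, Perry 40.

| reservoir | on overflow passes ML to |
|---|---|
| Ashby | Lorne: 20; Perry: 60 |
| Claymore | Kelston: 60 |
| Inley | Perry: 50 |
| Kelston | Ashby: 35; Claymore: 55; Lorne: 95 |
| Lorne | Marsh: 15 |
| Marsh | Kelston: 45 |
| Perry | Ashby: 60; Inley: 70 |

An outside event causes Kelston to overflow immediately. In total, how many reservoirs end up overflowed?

Round 1 — Kelston overflows (initial).
  Ashby: +35 → 35 < 40
  Claymore: +55 → 55 < 100
  Lorne: +95 → 95 ≥ 80
Round 2 — Lorne overflows.
  Marsh: +15 → 15 < 70
No further overflows.

2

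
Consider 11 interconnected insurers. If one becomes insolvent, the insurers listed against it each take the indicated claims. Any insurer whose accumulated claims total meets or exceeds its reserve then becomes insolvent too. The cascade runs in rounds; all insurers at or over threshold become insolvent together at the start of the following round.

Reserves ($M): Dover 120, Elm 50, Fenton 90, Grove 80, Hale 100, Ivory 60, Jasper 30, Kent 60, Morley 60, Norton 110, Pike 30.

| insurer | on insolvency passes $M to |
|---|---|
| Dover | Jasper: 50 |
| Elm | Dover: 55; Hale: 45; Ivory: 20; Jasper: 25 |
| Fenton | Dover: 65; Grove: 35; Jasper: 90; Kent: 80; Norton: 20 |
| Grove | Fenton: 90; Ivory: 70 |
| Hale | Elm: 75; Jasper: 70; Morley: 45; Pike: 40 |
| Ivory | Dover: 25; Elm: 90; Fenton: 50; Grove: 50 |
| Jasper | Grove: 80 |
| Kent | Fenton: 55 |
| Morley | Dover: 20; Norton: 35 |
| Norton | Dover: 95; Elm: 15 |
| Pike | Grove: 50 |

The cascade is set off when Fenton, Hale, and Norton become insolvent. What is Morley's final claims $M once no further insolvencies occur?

45

Round 1 — Fenton, Hale, Norton become insolvent (initial).
  Dover: +65+95 → 160 ≥ 120
  Elm: +75+15 → 90 ≥ 50
  Grove: +35 → 35 < 80
  Jasper: +90+70 → 160 ≥ 30
  Kent: +80 → 80 ≥ 60
  Morley: +45 → 45 < 60
  Pike: +40 → 40 ≥ 30
Round 2 — Dover, Elm, Jasper, Kent, Pike become insolvent.
  Grove: +80+50 → 165 ≥ 80
  Ivory: +20 → 20 < 60
Round 3 — Grove becomes insolvent.
  Ivory: +70 → 90 ≥ 60
Round 4 — Ivory becomes insolvent.
No further insolvencies.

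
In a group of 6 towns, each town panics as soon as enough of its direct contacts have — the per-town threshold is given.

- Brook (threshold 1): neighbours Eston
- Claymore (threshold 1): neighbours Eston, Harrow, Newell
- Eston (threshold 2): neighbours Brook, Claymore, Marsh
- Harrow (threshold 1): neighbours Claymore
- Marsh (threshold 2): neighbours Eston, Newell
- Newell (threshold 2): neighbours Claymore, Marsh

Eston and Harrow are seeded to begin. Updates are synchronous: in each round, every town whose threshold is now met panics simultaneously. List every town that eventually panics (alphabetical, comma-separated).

Round 1 — Eston, Harrow panic (initial).
Round 2 — checking thresholds:
  Brook: 1 of 1 neighbours ≥ 1, panics.
  Claymore: 2 of 3 neighbours ≥ 1, panics.
  Marsh: 1 of 2 neighbours < 2, not yet.
Round 3 — no new panics; cascade stops.

Brook, Claymore, Eston, Harrow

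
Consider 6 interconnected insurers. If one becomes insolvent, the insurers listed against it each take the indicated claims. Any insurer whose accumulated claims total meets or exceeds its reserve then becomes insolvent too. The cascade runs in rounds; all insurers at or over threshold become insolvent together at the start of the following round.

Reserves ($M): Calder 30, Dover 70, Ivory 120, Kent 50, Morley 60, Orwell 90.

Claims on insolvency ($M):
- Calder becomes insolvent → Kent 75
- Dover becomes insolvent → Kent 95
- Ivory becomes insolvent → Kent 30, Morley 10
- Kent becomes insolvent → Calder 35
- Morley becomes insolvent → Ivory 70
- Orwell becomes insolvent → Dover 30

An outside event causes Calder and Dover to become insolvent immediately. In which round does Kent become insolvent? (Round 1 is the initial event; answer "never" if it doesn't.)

Round 1 — Calder, Dover become insolvent (initial).
  Kent: +75+95 → 170 ≥ 50
Round 2 — Kent becomes insolvent.
No further insolvencies.

2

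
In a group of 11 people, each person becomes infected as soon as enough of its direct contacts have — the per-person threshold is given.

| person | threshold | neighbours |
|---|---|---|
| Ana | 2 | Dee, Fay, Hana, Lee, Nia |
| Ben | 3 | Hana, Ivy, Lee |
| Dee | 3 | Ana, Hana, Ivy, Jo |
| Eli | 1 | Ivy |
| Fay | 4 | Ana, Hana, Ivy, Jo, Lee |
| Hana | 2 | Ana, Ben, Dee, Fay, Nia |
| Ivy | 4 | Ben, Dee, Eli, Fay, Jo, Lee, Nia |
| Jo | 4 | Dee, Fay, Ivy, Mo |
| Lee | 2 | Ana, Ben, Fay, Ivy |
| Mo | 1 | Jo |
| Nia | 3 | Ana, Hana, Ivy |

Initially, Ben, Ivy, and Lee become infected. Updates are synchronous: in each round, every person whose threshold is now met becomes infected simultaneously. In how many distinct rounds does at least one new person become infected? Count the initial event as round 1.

Round 1 — Ben, Ivy, Lee become infected (initial).
Round 2 — checking thresholds:
  Ana: 1 of 5 neighbours < 2, below threshold.
  Dee: 1 of 4 neighbours < 3, below threshold.
  Eli: 1 of 1 neighbours ≥ 1, becomes infected.
  Fay: 2 of 5 neighbours < 4, below threshold.
  Hana: 1 of 5 neighbours < 2, below threshold.
  Jo: 1 of 4 neighbours < 4, below threshold.
  Nia: 1 of 3 neighbours < 3, below threshold.
Round 3 — no new infections; cascade stops.

2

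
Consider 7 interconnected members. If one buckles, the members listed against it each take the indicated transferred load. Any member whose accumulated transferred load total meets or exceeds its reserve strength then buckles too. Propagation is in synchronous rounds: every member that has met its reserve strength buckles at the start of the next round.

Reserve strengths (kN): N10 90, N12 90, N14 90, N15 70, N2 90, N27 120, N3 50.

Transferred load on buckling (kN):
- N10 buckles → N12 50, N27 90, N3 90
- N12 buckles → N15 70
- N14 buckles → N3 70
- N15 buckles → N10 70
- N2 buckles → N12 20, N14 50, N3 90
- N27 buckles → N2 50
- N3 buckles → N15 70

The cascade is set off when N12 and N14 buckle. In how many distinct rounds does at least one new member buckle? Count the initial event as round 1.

2

Round 1 — N12, N14 buckle (initial).
  N15: +70 → 70 ≥ 70
  N3: +70 → 70 ≥ 50
Round 2 — N15, N3 buckle.
  N10: +70 → 70 < 90
No further bucklings.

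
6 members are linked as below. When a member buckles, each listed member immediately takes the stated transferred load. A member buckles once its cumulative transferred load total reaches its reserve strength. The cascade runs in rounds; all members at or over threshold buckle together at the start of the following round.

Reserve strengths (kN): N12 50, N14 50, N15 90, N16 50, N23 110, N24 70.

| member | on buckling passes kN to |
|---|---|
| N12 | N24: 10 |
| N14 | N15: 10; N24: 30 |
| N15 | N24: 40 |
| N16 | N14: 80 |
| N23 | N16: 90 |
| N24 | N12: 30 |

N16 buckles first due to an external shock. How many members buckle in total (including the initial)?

2

Round 1 — N16 buckles (initial).
  N14: +80 → 80 ≥ 50
Round 2 — N14 buckles.
  N15: +10 → 10 < 90
  N24: +30 → 30 < 70
No further bucklings.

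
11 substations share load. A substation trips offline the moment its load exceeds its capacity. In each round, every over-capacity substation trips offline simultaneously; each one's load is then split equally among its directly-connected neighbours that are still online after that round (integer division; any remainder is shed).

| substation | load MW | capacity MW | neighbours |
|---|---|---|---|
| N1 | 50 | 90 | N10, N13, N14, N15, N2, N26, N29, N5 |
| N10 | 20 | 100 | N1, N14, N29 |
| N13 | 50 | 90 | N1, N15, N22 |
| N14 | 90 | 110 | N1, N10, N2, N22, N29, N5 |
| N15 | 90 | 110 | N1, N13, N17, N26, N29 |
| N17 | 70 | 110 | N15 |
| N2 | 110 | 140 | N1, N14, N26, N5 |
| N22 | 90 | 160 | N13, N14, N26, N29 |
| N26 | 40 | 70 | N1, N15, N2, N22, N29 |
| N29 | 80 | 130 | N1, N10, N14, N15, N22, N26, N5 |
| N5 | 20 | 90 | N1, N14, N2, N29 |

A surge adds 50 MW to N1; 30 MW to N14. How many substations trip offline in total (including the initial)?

Round 1 — N1 at 100 > 90; N14 at 120 > 110. N1, N14 trip offline.
  N1 sheds 100 MW to N10, N13, N15, N2, N26, N29, N5: 14 each (2 lost).
    N10: 20+14 = 34 ≤ 100
    N13: 50+14 = 64 ≤ 90
    N15: 90+14 = 104 ≤ 110
    N2: 110+14 = 124 ≤ 140
    N26: 40+14 = 54 ≤ 70
    N29: 80+14 = 94 ≤ 130
    N5: 20+14 = 34 ≤ 90
  N14 sheds 120 MW to N10, N2, N22, N29, N5: 24 each.
    N10: 34+24 = 58 ≤ 100
    N2: 124+24 = 148 > 140
    N22: 90+24 = 114 ≤ 160
    N29: 94+24 = 118 ≤ 130
    N5: 34+24 = 58 ≤ 90
Round 2 — N2 trips offline.
  N2 sheds 148 MW to N26, N5: 74 each.
    N26: 54+74 = 128 > 70
    N5: 58+74 = 132 > 90
Round 3 — N26, N5 trip offline.
  N26 sheds 128 MW to N15, N22, N29: 42 each (2 lost).
    N15: 104+42 = 146 > 110
    N22: 114+42 = 156 ≤ 160
    N29: 118+42 = 160 > 130
  N5 sheds 132 MW to N29: 132 each.
    N29: 160+132 = 292 > 130
Round 4 — N15, N29 trip offline.
  N15 sheds 146 MW to N13, N17: 73 each.
    N13: 64+73 = 137 > 90
    N17: 70+73 = 143 > 110
  N29 sheds 292 MW to N10, N22: 146 each.
    N10: 58+146 = 204 > 100
    N22: 156+146 = 302 > 160
Round 5 — N10, N13, N17, N22 trip offline.
  N10 sheds 204 MW: no online neighbours, lost.
  N13 sheds 137 MW: no online neighbours, lost.
  N17 sheds 143 MW: no online neighbours, lost.
  N22 sheds 302 MW: no online neighbours, lost.
No further trips.

11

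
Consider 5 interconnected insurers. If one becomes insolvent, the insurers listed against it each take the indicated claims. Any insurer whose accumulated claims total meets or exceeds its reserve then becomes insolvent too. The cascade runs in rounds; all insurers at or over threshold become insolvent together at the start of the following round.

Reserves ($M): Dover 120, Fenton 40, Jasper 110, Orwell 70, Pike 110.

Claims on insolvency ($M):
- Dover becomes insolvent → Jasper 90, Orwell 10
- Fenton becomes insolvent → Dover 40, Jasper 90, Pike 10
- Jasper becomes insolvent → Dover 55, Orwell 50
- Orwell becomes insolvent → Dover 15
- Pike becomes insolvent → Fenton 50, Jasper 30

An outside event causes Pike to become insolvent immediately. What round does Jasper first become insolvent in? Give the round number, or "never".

3

Round 1 — Pike becomes insolvent (initial).
  Fenton: +50 → 50 ≥ 40
  Jasper: +30 → 30 < 110
Round 2 — Fenton becomes insolvent.
  Dover: +40 → 40 < 120
  Jasper: +90 → 120 ≥ 110
Round 3 — Jasper becomes insolvent.
  Dover: +55 → 95 < 120
  Orwell: +50 → 50 < 70
No further insolvencies.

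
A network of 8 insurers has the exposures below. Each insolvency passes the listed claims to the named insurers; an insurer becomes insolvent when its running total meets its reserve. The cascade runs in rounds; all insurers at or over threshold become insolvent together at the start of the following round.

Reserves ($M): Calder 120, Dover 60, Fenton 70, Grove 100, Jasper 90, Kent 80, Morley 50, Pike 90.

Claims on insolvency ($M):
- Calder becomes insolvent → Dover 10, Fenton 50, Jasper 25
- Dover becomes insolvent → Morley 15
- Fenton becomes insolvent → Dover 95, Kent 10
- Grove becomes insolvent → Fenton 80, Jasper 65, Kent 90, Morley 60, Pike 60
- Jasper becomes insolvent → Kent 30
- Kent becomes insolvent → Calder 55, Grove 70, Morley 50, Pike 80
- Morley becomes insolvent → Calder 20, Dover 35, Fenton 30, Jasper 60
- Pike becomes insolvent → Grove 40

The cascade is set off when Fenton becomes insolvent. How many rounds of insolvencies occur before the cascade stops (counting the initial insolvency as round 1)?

2

Round 1 — Fenton becomes insolvent (initial).
  Dover: +95 → 95 ≥ 60
  Kent: +10 → 10 < 80
Round 2 — Dover becomes insolvent.
  Morley: +15 → 15 < 50
No further insolvencies.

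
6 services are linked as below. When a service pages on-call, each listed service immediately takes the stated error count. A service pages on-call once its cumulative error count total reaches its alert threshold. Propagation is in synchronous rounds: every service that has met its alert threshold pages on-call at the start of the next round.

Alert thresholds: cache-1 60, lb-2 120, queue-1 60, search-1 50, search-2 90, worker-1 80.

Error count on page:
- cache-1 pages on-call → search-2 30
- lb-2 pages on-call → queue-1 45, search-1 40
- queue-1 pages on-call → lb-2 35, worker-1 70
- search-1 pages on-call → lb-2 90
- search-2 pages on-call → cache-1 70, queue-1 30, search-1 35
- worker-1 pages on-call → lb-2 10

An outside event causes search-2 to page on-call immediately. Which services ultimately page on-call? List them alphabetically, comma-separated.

Round 1 — search-2 pages on-call (initial).
  cache-1: +70 → 70 ≥ 60
  queue-1: +30 → 30 < 60
  search-1: +35 → 35 < 50
Round 2 — cache-1 pages on-call.
No further pages.

cache-1, search-2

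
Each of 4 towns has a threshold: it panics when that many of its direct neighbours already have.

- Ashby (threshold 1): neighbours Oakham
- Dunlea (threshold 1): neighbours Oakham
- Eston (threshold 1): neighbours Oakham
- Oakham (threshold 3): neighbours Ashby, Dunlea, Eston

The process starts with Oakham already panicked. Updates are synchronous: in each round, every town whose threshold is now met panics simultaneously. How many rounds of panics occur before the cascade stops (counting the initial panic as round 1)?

2

Round 1 — Oakham panics (initial).
Round 2 — checking thresholds:
  Ashby: 1 of 1 neighbours ≥ 1, panics.
  Dunlea: 1 of 1 neighbours ≥ 1, panics.
  Eston: 1 of 1 neighbours ≥ 1, panics.
Round 3 — no new panics; cascade stops.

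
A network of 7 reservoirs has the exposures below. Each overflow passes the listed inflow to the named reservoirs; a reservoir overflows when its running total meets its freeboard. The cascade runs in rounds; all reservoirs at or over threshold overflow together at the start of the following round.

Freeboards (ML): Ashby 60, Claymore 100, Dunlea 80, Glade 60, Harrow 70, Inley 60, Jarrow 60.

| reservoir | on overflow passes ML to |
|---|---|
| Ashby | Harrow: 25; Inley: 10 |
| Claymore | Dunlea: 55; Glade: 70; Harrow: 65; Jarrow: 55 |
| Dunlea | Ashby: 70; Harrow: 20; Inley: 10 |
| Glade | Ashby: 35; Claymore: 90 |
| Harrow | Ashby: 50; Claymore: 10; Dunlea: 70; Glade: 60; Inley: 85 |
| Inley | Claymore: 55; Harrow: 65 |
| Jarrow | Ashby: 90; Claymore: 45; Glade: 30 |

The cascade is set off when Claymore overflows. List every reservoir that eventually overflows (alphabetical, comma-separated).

Round 1 — Claymore overflows (initial).
  Dunlea: +55 → 55 < 80
  Glade: +70 → 70 ≥ 60
  Harrow: +65 → 65 < 70
  Jarrow: +55 → 55 < 60
Round 2 — Glade overflows.
  Ashby: +35 → 35 < 60
No further overflows.

Claymore, Glade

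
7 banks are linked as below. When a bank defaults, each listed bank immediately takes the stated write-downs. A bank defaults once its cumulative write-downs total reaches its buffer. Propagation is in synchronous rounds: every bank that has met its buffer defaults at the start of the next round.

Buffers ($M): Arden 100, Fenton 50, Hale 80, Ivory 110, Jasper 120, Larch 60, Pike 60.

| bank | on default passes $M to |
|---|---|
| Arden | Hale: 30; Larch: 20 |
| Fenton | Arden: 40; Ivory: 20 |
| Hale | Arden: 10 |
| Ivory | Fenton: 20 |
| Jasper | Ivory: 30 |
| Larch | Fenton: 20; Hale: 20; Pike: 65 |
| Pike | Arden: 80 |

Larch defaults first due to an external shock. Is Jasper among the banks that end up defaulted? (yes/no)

Round 1 — Larch defaults (initial).
  Fenton: +20 → 20 < 50
  Hale: +20 → 20 < 80
  Pike: +65 → 65 ≥ 60
Round 2 — Pike defaults.
  Arden: +80 → 80 < 100
No further defaults.

no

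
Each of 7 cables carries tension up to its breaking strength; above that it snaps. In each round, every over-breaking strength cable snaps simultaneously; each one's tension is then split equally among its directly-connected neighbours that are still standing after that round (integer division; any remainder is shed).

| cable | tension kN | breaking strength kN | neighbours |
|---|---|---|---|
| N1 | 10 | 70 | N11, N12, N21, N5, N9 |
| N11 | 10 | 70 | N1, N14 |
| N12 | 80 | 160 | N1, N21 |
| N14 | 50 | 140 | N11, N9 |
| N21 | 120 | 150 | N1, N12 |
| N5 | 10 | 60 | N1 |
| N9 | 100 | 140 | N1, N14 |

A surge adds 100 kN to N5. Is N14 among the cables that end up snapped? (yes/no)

Round 1 — N5 at 110 > 60. N5 snaps.
  N5 sheds 110 kN to N1: 110 each.
    N1: 10+110 = 120 > 70
Round 2 — N1 snaps.
  N1 sheds 120 kN to N11, N12, N21, N9: 30 each.
    N11: 10+30 = 40 ≤ 70
    N12: 80+30 = 110 ≤ 160
    N21: 120+30 = 150 ≤ 150
    N9: 100+30 = 130 ≤ 140
No further breaks.

no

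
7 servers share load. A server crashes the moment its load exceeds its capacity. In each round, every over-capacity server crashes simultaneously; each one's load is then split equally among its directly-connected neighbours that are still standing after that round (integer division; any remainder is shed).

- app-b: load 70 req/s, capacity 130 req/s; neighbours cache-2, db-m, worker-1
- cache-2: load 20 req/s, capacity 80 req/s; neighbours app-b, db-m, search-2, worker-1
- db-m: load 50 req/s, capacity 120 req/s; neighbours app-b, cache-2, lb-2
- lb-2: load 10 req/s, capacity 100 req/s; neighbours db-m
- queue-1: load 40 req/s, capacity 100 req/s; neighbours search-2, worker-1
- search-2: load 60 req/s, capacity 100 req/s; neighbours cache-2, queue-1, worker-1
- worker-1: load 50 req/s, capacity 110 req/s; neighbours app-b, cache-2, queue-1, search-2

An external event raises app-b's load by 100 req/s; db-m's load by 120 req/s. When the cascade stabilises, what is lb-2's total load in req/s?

Round 1 — app-b at 170 > 130; db-m at 170 > 120. app-b, db-m crash.
  app-b sheds 170 req/s to cache-2, worker-1: 85 each.
    cache-2: 20+85 = 105 > 80
    worker-1: 50+85 = 135 > 110
  db-m sheds 170 req/s to cache-2, lb-2: 85 each.
    cache-2: 105+85 = 190 > 80
    lb-2: 10+85 = 95 ≤ 100
Round 2 — cache-2, worker-1 crash.
  cache-2 sheds 190 req/s to search-2: 190 each.
    search-2: 60+190 = 250 > 100
  worker-1 sheds 135 req/s to queue-1, search-2: 67 each (1 lost).
    queue-1: 40+67 = 107 > 100
    search-2: 250+67 = 317 > 100
Round 3 — queue-1, search-2 crash.
  queue-1 sheds 107 req/s: no online neighbours, lost.
  search-2 sheds 317 req/s: no online neighbours, lost.
No further crashes.

95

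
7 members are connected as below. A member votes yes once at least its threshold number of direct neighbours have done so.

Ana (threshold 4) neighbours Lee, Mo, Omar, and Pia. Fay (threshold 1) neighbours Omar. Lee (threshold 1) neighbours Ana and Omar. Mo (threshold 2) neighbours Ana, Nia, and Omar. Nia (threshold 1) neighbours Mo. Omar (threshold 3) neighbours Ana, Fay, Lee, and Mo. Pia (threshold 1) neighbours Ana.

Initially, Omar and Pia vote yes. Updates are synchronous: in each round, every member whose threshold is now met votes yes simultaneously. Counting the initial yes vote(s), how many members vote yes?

Round 1 — Omar, Pia vote yes (initial).
Round 2 — checking thresholds:
  Ana: 2 of 4 neighbours < 4, holds.
  Fay: 1 of 1 neighbours ≥ 1, votes yes.
  Lee: 1 of 2 neighbours ≥ 1, votes yes.
  Mo: 1 of 3 neighbours < 2, holds.
Round 3 — no new yes votes; cascade stops.

4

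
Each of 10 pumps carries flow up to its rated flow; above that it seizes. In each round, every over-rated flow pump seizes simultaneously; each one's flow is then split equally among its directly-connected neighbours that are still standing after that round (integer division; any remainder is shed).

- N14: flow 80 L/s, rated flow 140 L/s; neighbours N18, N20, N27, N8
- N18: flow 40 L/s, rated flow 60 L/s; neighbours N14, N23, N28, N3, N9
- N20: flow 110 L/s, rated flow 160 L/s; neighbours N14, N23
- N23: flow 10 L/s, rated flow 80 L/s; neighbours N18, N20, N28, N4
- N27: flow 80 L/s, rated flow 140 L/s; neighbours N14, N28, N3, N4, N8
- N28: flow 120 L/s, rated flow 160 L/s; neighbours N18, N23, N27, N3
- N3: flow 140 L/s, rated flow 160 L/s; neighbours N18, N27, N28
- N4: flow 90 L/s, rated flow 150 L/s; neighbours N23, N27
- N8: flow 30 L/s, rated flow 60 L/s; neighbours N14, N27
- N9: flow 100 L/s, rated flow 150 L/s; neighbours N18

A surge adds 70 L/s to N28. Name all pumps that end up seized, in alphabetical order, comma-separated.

Round 1 — N28 at 190 > 160. N28 seizes.
  N28 sheds 190 L/s to N18, N23, N27, N3: 47 each (2 lost).
    N18: 40+47 = 87 > 60
    N23: 10+47 = 57 ≤ 80
    N27: 80+47 = 127 ≤ 140
    N3: 140+47 = 187 > 160
Round 2 — N18, N3 seize.
  N18 sheds 87 L/s to N14, N23, N9: 29 each.
    N14: 80+29 = 109 ≤ 140
    N23: 57+29 = 86 > 80
    N9: 100+29 = 129 ≤ 150
  N3 sheds 187 L/s to N27: 187 each.
    N27: 127+187 = 314 > 140
Round 3 — N23, N27 seize.
  N23 sheds 86 L/s to N20, N4: 43 each.
    N20: 110+43 = 153 ≤ 160
    N4: 90+43 = 133 ≤ 150
  N27 sheds 314 L/s to N14, N4, N8: 104 each (2 lost).
    N14: 109+104 = 213 > 140
    N4: 133+104 = 237 > 150
    N8: 30+104 = 134 > 60
Round 4 — N14, N4, N8 seize.
  N14 sheds 213 L/s to N20: 213 each.
    N20: 153+213 = 366 > 160
  N4 sheds 237 L/s: no online neighbours, lost.
  N8 sheds 134 L/s: no online neighbours, lost.
Round 5 — N20 seizes.
  N20 sheds 366 L/s: no online neighbours, lost.
No further seizures.

N14, N18, N20, N23, N27, N28, N3, N4, N8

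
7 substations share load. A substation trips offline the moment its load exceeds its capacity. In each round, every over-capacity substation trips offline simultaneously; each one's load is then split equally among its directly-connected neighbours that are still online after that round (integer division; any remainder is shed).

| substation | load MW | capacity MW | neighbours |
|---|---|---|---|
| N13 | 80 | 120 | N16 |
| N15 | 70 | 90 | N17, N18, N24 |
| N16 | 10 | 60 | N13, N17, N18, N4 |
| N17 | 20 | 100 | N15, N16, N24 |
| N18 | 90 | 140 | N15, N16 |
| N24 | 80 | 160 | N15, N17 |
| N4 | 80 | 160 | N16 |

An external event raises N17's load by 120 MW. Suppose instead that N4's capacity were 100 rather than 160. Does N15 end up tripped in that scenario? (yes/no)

With N4's capacity at 100:
Round 1 — N17 at 140 > 100. N17 trips offline.
  N17 sheds 140 MW to N15, N16, N24: 46 each (2 lost).
    N15: 70+46 = 116 > 90
    N16: 10+46 = 56 ≤ 60
    N24: 80+46 = 126 ≤ 160
Round 2 — N15 trips offline.
  N15 sheds 116 MW to N18, N24: 58 each.
    N18: 90+58 = 148 > 140
    N24: 126+58 = 184 > 160
Round 3 — N18, N24 trip offline.
  N18 sheds 148 MW to N16: 148 each.
    N16: 56+148 = 204 > 60
  N24 sheds 184 MW: no online neighbours, lost.
Round 4 — N16 trips offline.
  N16 sheds 204 MW to N13, N4: 102 each.
    N13: 80+102 = 182 > 120
    N4: 80+102 = 182 > 100
Round 5 — N13, N4 trip offline.
  N13 sheds 182 MW: no online neighbours, lost.
  N4 sheds 182 MW: no online neighbours, lost.
No further trips.

yes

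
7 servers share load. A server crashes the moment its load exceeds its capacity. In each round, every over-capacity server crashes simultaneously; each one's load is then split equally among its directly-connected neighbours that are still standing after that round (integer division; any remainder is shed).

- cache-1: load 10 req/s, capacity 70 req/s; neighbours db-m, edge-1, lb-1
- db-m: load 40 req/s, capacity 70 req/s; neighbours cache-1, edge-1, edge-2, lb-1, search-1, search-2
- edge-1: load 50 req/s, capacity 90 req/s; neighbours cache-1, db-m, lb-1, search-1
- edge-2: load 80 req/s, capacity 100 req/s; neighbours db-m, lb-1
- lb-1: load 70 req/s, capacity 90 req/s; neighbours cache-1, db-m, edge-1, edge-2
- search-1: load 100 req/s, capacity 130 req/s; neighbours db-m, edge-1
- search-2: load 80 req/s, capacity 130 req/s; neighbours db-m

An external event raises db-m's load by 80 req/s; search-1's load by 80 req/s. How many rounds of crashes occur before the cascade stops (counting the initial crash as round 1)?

Round 1 — db-m at 120 > 70; search-1 at 180 > 130. db-m, search-1 crash.
  db-m sheds 120 req/s to cache-1, edge-1, edge-2, lb-1, search-2: 24 each.
    cache-1: 10+24 = 34 ≤ 70
    edge-1: 50+24 = 74 ≤ 90
    edge-2: 80+24 = 104 > 100
    lb-1: 70+24 = 94 > 90
    search-2: 80+24 = 104 ≤ 130
  search-1 sheds 180 req/s to edge-1: 180 each.
    edge-1: 74+180 = 254 > 90
Round 2 — edge-1, edge-2, lb-1 crash.
  edge-1 sheds 254 req/s to cache-1: 254 each.
    cache-1: 34+254 = 288 > 70
  edge-2 sheds 104 req/s: no online neighbours, lost.
  lb-1 sheds 94 req/s to cache-1: 94 each.
    cache-1: 288+94 = 382 > 70
Round 3 — cache-1 crashes.
  cache-1 sheds 382 req/s: no online neighbours, lost.
No further crashes.

3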